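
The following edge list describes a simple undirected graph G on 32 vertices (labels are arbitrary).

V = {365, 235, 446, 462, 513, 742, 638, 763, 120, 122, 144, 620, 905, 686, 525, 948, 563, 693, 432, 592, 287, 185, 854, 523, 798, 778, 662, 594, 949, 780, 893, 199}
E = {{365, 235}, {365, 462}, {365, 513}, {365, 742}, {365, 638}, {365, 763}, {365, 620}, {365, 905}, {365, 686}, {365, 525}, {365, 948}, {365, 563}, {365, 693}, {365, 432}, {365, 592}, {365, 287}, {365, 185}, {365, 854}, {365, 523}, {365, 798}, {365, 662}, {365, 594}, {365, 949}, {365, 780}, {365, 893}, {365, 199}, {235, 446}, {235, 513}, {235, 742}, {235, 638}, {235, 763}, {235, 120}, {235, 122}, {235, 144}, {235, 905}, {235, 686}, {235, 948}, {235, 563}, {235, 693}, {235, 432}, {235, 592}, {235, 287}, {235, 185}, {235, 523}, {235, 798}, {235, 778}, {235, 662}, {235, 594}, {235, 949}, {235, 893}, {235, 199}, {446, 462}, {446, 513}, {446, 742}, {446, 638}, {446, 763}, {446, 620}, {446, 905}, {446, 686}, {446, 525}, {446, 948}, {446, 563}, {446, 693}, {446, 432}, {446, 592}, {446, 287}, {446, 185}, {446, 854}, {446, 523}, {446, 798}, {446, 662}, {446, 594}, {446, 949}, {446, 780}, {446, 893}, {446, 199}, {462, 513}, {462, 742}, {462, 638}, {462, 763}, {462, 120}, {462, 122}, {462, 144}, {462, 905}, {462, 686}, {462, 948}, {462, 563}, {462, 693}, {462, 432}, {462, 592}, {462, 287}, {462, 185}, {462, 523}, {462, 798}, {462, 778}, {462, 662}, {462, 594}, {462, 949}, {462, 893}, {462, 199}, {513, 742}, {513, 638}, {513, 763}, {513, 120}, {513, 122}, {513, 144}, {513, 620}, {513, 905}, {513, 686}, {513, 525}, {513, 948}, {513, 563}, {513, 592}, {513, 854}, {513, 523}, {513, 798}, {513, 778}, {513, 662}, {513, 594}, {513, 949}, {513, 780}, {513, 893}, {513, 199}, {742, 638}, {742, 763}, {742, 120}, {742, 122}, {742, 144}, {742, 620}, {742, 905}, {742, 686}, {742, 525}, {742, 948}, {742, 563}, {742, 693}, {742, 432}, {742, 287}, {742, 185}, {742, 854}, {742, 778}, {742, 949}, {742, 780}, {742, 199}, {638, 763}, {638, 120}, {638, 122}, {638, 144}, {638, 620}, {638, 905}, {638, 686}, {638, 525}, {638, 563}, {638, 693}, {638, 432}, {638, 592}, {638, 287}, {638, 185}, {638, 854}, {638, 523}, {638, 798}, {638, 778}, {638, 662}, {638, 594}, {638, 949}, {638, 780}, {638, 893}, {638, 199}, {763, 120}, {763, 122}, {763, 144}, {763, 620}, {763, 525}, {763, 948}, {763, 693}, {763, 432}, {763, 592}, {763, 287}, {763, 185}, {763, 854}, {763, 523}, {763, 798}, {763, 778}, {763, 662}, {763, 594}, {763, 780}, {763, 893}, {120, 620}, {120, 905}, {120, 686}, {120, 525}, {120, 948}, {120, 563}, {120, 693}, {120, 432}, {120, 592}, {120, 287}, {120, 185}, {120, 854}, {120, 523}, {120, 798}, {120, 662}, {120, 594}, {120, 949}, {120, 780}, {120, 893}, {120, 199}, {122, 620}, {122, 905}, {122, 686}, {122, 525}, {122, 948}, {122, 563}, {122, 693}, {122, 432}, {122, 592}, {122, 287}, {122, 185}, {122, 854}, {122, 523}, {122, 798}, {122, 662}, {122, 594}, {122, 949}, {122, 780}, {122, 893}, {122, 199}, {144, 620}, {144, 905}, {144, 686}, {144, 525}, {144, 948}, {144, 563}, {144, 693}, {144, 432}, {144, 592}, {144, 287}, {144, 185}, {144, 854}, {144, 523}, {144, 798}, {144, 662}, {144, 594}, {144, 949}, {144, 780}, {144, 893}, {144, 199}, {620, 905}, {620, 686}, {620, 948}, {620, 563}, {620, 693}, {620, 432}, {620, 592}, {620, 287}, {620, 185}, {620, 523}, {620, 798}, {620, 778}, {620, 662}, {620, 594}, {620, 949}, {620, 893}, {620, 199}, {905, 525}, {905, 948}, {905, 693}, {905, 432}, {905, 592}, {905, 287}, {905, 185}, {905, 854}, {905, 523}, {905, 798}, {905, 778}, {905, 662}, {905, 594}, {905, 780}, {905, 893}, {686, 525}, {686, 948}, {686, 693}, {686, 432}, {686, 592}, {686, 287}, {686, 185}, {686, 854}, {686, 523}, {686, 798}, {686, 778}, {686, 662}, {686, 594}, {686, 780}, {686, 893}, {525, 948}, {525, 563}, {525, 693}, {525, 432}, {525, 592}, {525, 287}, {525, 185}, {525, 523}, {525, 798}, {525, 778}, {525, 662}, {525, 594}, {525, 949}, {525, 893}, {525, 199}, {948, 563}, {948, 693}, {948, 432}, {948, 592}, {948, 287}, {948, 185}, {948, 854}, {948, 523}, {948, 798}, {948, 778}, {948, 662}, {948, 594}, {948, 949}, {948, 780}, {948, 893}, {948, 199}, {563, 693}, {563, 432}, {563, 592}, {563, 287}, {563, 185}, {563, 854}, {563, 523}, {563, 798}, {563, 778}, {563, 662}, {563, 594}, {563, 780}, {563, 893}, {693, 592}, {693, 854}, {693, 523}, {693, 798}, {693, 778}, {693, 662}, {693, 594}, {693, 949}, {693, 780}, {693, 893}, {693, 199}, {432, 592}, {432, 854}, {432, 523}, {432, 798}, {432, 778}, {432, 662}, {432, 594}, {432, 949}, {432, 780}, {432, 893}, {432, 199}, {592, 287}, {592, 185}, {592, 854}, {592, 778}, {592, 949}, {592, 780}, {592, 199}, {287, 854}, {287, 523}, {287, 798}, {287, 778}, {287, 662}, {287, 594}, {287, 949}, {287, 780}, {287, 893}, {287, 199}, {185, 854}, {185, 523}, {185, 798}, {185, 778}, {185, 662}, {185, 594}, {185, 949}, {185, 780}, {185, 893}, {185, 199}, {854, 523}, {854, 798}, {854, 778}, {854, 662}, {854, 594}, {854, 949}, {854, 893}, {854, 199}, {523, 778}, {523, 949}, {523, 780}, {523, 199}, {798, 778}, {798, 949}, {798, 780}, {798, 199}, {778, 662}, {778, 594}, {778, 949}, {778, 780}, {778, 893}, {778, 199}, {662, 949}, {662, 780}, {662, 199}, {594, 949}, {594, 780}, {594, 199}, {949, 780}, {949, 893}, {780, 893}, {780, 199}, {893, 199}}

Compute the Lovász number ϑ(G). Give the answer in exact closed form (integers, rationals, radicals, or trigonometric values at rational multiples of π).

N(763) = {365, 235, 446, 462, 513, 742, 638, 120, 122, 144, 620, 525, 948, 693, 432, 592, 287, 185, 854, 523, 798, 778, 662, 594, 780, 893}, |N(763)| = 26.
Vertex 592 has 25 neighbors: 365, 235, 446, 462, 513, 638, 763, 120, 122, 144, 620, 905, 686, 525, 948, 563, 693, 432, 287, 185, 854, 778, 949, 780, 199.
Vertex 365 has 26 neighbors: 235, 462, 513, 742, 638, 763, 620, 905, 686, 525, 948, 563, 693, 432, 592, 287, 185, 854, 523, 798, 662, 594, 949, 780, 893, 199.
N(594) = {365, 235, 446, 462, 513, 638, 763, 120, 122, 144, 620, 905, 686, 525, 948, 563, 693, 432, 287, 185, 854, 778, 949, 780, 199}, |N(594)| = 25.
K_{7,6,6,6,5,2} (perfect); ϑ(G) = α(G) = max{7,6,6,6,5,2} = 7.
≈ 7.00000000 (to 8 d.p.).
Sandwich: α(G)=7 ≤ ϑ(G)=7 ≤ χ(Ḡ)=7 (collapsed).

7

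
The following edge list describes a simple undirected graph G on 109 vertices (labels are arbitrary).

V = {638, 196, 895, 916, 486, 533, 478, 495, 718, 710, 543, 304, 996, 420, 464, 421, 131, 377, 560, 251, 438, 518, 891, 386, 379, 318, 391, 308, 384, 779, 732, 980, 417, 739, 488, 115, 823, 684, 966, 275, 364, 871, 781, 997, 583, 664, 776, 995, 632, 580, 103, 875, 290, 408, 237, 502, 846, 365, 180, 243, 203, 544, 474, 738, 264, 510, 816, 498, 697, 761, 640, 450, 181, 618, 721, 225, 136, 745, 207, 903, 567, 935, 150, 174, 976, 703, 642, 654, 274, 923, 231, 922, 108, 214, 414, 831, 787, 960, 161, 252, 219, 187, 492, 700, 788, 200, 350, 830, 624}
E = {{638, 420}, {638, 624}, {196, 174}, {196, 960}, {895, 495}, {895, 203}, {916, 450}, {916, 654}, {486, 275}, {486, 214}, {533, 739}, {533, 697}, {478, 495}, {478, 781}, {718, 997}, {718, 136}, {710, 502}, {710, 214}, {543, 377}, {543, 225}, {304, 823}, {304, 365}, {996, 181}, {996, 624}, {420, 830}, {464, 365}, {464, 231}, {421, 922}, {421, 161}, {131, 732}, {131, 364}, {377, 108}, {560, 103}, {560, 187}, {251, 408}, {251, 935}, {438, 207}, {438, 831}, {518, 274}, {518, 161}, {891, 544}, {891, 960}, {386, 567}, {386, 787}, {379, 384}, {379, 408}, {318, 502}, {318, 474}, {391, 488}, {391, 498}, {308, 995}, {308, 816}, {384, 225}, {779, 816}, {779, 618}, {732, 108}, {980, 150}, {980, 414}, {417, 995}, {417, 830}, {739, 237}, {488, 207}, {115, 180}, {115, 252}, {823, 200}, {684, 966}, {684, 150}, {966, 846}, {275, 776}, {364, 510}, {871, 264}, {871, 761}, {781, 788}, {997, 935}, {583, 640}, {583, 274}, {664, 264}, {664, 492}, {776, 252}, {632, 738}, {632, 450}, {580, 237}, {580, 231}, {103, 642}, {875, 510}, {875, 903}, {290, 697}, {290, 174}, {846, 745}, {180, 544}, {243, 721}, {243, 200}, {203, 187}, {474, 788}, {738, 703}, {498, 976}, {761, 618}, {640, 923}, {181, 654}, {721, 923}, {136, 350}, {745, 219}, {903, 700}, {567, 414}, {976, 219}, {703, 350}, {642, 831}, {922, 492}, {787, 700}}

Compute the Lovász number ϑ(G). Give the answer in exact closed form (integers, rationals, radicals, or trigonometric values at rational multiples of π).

deg(776) = 2; N(776) = {275, 252}.
N(664) = {264, 492}, |N(664)| = 2.
deg(624) = 2; N(624) = {638, 996}.
N(131) = {732, 364}, |N(131)| = 2.
G on 109 vertices is 2-regular; the odd cycle C_{109}.
A has 55 distinct eigenvalues ≈ [2.0, 1.996678, 1.986723, 1.970169, 1.94707, 1.917503, 1.881566, 1.839379, 1.791082, 1.736834, 1.676818, 1.611231, 1.540291, 1.464235, 1.383315, 1.2978, 1.207973, 1.114134, 1.016594, 0.915677, 0.811718, 0.705062, 0.596064, 0.485087, 0.372497, 0.258671, 0.143985, 0.028821, -0.086439, -0.201412, -0.315715, -0.42897, -0.5408, -0.650834, -0.758705, -0.864056, -0.966537, -1.065807, -1.161536, -1.253407, -1.341115, -1.424367, -1.502888, -1.576416, -1.644707, -1.707535, -1.764691, -1.815985, -1.861246, -1.900324, -1.933089, -1.959433, -1.979268, -1.992528, -1.999169].
Lovász: ϑ = −109(-2*cos(pi/109))/(2+-(-1)*2*cos(pi/109)) = 109*cos(pi/109)/(cos(pi/109) + 1).
ϑ(G) ≈ 54.488680.
Lovász sandwich 54 ≤ 109*cos(pi/109)/(cos(pi/109) + 1) ≤ 55: both strict.

109*cos(pi/109)/(cos(pi/109) + 1)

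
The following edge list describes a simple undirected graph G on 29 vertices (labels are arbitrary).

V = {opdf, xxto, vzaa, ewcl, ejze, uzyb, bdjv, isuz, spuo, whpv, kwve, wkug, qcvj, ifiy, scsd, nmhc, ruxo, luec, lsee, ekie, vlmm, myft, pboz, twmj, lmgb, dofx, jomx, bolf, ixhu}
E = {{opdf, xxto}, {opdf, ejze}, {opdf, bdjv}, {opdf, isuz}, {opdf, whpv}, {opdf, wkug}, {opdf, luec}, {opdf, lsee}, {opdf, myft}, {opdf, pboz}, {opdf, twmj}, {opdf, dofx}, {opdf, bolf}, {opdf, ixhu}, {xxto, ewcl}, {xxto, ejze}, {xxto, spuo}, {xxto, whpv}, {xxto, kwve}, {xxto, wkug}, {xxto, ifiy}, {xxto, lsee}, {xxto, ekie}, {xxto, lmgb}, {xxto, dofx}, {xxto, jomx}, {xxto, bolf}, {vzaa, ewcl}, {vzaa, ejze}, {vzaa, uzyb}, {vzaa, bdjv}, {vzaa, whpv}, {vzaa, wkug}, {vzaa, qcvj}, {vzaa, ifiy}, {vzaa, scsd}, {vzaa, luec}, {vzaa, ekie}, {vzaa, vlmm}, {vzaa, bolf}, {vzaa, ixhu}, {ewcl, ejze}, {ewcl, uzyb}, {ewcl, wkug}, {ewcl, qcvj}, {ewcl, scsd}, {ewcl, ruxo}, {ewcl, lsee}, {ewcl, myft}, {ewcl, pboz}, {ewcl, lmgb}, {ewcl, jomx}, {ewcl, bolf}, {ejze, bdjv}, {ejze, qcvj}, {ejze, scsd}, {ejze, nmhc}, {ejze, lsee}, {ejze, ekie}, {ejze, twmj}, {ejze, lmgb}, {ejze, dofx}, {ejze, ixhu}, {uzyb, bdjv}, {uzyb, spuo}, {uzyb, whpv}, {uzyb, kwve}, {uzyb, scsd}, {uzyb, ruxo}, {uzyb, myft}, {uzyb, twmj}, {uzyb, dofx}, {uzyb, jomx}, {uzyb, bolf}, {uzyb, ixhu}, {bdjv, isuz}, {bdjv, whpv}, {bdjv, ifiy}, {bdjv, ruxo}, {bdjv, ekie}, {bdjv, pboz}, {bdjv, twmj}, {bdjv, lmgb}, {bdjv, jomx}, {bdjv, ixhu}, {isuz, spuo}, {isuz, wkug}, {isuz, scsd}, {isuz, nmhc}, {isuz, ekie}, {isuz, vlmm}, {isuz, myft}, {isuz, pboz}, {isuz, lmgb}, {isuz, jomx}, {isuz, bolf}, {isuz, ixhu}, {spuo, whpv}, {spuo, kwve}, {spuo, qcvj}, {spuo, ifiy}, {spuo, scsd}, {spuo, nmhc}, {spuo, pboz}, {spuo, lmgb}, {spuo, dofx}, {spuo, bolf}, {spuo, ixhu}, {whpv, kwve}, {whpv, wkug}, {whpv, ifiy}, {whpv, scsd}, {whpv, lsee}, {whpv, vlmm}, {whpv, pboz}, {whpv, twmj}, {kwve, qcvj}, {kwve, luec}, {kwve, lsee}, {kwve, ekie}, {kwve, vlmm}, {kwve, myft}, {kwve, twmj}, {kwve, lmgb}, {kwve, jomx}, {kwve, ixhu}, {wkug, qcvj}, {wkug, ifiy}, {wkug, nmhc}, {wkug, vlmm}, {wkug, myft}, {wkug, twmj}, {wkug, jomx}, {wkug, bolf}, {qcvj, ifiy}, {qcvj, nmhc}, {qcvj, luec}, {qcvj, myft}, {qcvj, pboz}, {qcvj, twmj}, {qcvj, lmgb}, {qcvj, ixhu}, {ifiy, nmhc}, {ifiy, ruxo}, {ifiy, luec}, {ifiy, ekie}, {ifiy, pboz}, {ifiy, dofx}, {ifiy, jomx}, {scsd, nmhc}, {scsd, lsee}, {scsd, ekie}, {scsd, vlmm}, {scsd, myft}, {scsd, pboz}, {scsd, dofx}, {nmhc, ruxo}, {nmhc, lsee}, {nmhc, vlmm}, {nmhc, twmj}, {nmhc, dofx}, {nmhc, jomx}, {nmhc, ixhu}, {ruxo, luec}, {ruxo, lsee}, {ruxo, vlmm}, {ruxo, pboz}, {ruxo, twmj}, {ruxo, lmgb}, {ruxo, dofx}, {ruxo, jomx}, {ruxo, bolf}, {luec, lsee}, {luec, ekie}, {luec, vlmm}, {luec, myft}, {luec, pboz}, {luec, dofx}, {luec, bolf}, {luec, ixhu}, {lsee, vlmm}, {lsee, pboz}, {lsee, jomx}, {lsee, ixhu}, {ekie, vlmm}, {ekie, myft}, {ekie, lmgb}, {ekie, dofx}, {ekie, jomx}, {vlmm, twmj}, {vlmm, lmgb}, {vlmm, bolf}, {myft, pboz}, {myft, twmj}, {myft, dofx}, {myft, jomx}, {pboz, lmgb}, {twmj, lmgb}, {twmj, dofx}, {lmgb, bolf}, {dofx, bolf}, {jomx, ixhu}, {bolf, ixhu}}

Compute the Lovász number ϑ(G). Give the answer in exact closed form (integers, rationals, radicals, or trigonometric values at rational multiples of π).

Vertex wkug has 14 neighbors: opdf, xxto, vzaa, ewcl, isuz, whpv, qcvj, ifiy, nmhc, vlmm, myft, twmj, jomx, bolf.
N(ixhu) = {opdf, vzaa, ejze, uzyb, bdjv, isuz, spuo, kwve, qcvj, nmhc, luec, lsee, jomx, bolf}, |N(ixhu)| = 14.
deg(dofx) = 14; N(dofx) = {opdf, xxto, ejze, uzyb, spuo, ifiy, scsd, nmhc, ruxo, luec, ekie, myft, twmj, bolf}.
N(uzyb) = {vzaa, ewcl, bdjv, spuo, whpv, kwve, scsd, ruxo, myft, twmj, dofx, jomx, bolf, ixhu}, |N(uzyb)| = 14.
Every vertex has degree 14 (N=29); Paley(29): SR with (k,λ,μ)=(14,6,7).
spec(A) ≈ [14.0, 2.193, -3.193] (distinct, 3 d.p.).
Lovász (edge-transitive): ϑ = −29·(-sqrt(29)/2 - 1/2)/((14)−(-sqrt(29)/2 - 1/2)) = sqrt(29).
≈ 5.38516 (to 5 d.p.).

sqrt(29)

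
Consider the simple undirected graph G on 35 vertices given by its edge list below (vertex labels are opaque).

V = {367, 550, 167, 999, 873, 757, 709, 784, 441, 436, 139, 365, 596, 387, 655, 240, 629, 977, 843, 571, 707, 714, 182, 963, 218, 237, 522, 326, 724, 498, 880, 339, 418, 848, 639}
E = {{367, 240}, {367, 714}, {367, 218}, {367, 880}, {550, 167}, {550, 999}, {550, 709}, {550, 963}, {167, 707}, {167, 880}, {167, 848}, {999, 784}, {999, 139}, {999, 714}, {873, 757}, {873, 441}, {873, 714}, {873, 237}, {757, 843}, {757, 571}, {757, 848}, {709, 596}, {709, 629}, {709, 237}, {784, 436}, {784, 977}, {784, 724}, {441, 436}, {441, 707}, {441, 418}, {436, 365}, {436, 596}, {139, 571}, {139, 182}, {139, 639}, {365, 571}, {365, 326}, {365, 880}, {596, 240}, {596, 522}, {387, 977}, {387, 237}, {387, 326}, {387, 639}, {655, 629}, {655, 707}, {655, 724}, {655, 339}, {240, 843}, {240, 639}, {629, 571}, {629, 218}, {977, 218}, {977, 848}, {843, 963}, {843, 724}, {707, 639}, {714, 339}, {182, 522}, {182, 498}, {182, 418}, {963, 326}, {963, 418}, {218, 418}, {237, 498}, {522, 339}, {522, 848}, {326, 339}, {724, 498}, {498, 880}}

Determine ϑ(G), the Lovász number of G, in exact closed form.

15

N(757) = {873, 843, 571, 848}, |N(757)| = 4.
Vertex 365 has 4 neighbors: 436, 571, 326, 880.
Vertex 784 has 4 neighbors: 999, 436, 977, 724.
Vertex 326 has 4 neighbors: 365, 387, 963, 339.
Regular of degree 4 on 35 vertices: this is K(7,3), the Kneser graph.
spec(A) ≈ [4.0, 2.0, -1.0, -3.0] (distinct, 4 d.p.).
−35·(-3) / ((4)−(-3)) = 15 = ϑ(G).
≈ 15.000000 (to 6 d.p.).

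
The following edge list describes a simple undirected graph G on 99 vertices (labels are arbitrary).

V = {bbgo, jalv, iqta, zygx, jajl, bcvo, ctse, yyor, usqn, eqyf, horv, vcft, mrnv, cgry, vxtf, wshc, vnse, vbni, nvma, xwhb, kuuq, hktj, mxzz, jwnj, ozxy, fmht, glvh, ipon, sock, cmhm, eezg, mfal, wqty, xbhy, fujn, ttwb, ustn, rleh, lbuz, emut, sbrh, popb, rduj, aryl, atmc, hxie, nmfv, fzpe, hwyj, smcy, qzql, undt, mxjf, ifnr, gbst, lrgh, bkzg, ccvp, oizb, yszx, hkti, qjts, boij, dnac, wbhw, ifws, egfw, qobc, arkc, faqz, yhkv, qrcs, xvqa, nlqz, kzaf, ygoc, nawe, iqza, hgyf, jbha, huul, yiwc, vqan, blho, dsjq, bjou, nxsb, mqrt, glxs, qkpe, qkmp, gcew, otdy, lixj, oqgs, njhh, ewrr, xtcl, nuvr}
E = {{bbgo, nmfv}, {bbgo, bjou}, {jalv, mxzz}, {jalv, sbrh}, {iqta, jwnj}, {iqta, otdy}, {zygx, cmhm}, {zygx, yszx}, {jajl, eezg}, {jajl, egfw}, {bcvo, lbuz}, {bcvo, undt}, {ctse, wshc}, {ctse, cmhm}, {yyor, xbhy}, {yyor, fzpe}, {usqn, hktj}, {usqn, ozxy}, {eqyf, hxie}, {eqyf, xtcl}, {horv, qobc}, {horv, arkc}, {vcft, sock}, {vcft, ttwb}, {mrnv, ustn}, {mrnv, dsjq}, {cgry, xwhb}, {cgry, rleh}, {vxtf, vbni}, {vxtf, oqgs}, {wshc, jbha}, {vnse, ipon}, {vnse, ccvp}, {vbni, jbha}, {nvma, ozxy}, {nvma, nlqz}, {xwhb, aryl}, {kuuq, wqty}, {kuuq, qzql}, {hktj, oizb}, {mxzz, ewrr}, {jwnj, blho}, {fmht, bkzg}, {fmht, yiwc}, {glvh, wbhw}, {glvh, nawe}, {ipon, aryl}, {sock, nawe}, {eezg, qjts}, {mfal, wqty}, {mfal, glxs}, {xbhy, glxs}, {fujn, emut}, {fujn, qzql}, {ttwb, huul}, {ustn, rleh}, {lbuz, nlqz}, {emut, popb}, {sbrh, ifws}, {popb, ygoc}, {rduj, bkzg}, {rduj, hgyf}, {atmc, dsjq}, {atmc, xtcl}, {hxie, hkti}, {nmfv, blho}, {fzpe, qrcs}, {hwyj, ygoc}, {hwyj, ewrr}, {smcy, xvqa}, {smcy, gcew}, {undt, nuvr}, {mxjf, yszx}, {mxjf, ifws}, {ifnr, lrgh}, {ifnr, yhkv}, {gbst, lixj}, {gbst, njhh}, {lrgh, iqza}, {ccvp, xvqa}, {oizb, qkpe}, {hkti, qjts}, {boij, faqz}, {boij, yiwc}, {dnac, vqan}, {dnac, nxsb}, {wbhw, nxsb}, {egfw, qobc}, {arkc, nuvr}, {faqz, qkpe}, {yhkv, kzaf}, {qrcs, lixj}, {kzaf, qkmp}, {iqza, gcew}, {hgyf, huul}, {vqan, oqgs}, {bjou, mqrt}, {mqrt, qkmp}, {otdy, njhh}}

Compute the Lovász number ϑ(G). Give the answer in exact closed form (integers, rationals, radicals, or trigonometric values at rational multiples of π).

N(popb) = {emut, ygoc}, |N(popb)| = 2.
Vertex atmc has 2 neighbors: dsjq, xtcl.
N(fmht) = {bkzg, yiwc}, |N(fmht)| = 2.
N(usqn) = {hktj, ozxy}, |N(usqn)| = 2.
Regular of degree 2 on 99 vertices: this is C_{99}, the 99-cycle.
Distinct eigenvalues (to 5 d.p.): [2.0, 1.99597, 1.98391, 1.96386, 1.9359, 1.90014, 1.85674, 1.80585, 1.7477, 1.68251, 1.61054, 1.53209, 1.44747, 1.35702, 1.26111, 1.16011, 1.05445, 0.94454, 0.83083, 0.71377, 0.59384, 0.47152, 0.3473, 0.22168, 0.09516, -0.03173, -0.1585, -0.28463, -0.40961, -0.53295, -0.65414, -0.77269, -0.88813, -1.0, -1.10784, -1.21122, -1.30972, -1.40295, -1.49053, -1.57211, -1.64735, -1.71597, -1.77767, -1.83222, -1.87939, -1.91899, -1.95086, -1.97488, -1.99094, -1.99899].
ϑ = −N·λ_min/(λ_max−λ_min) = −99·(-2*cos(pi/99))/(2−(-2*cos(pi/99))) = 99*cos(pi/99)/(cos(pi/99) + 1).
Numerically 49.487536287.
49 ≤ 99*cos(pi/99)/(cos(pi/99) + 1) ≤ 50: both strict.

99*cos(pi/99)/(cos(pi/99) + 1)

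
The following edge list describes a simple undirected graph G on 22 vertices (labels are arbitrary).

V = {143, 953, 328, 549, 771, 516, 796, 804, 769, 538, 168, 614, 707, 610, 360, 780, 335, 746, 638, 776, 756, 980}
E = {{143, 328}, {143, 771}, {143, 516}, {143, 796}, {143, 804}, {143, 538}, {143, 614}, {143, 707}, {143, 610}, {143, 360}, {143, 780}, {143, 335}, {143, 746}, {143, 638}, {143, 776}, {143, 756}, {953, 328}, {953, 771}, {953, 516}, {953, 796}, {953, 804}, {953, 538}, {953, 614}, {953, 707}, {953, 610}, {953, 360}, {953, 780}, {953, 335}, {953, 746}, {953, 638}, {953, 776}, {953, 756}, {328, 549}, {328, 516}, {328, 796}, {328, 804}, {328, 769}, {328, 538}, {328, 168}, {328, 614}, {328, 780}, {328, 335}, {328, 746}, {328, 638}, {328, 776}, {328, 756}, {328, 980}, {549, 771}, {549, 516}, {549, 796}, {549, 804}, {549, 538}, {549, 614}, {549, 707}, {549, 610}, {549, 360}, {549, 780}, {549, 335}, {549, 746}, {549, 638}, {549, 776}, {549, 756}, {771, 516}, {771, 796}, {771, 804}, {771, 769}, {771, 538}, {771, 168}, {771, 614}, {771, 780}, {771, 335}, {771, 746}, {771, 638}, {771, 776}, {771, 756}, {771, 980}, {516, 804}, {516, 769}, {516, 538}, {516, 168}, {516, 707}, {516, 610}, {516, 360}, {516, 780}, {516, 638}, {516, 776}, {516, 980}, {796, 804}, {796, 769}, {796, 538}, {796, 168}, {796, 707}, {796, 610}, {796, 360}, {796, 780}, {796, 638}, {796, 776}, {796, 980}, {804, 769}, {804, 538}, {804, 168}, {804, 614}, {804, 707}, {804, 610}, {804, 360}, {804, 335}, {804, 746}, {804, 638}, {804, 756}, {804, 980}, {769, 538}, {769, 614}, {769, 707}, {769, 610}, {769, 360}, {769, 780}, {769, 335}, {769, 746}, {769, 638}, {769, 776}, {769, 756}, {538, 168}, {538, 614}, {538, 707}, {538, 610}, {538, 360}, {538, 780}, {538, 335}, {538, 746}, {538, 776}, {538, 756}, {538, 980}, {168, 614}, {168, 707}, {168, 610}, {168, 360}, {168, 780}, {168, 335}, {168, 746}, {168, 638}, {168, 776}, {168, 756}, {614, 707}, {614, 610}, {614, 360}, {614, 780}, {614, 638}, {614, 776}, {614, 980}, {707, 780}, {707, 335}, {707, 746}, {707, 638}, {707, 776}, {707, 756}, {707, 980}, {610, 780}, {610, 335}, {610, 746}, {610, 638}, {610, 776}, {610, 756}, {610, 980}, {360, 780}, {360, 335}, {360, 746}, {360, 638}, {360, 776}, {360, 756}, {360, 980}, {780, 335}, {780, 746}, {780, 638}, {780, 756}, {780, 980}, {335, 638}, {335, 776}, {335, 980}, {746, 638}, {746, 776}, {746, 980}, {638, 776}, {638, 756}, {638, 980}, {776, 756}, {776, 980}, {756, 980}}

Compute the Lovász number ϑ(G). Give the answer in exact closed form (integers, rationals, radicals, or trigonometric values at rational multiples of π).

N(980) = {328, 771, 516, 796, 804, 538, 614, 707, 610, 360, 780, 335, 746, 638, 776, 756}, |N(980)| = 16.
N(953) = {328, 771, 516, 796, 804, 538, 614, 707, 610, 360, 780, 335, 746, 638, 776, 756}, |N(953)| = 16.
deg(707) = 17; N(707) = {143, 953, 549, 516, 796, 804, 769, 538, 168, 614, 780, 335, 746, 638, 776, 756, 980}.
Vertex 756 has 16 neighbors: 143, 953, 328, 549, 771, 804, 769, 538, 168, 707, 610, 360, 780, 638, 776, 980.
Complete 5-partite, parts [6, 6, 5, 3, 2]: perfect, ϑ = α = 6.
= 6.0000000… (decimal).
Lovász sandwich 6 ≤ 6 ≤ 6: collapsed.

6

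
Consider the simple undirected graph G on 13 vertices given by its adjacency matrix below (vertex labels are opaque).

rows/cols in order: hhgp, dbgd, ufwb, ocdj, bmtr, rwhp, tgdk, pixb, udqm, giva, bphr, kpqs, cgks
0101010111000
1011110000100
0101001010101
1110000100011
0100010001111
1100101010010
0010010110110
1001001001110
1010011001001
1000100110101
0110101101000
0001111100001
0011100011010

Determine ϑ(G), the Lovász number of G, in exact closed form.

Vertex kpqs has 6 neighbors: ocdj, bmtr, rwhp, tgdk, pixb, cgks.
Vertex giva has 6 neighbors: hhgp, bmtr, pixb, udqm, bphr, cgks.
N(dbgd) = {hhgp, ufwb, ocdj, bmtr, rwhp, bphr}, |N(dbgd)| = 6.
Vertex hhgp has 6 neighbors: dbgd, ocdj, rwhp, pixb, udqm, giva.
Every vertex has degree 6 (N=13); strongly regular (13,6,2,3).
spec(A) ≈ [6.0, 1.3028, -2.3028] (distinct, 4 d.p.).
ϑ = −N·λ_min/(λ_max−λ_min) = −13·(-sqrt(13)/2 - 1/2)/(6−(-sqrt(13)/2 - 1/2)) = sqrt(13).
ϑ(G) ≈ 3.60555.

sqrt(13)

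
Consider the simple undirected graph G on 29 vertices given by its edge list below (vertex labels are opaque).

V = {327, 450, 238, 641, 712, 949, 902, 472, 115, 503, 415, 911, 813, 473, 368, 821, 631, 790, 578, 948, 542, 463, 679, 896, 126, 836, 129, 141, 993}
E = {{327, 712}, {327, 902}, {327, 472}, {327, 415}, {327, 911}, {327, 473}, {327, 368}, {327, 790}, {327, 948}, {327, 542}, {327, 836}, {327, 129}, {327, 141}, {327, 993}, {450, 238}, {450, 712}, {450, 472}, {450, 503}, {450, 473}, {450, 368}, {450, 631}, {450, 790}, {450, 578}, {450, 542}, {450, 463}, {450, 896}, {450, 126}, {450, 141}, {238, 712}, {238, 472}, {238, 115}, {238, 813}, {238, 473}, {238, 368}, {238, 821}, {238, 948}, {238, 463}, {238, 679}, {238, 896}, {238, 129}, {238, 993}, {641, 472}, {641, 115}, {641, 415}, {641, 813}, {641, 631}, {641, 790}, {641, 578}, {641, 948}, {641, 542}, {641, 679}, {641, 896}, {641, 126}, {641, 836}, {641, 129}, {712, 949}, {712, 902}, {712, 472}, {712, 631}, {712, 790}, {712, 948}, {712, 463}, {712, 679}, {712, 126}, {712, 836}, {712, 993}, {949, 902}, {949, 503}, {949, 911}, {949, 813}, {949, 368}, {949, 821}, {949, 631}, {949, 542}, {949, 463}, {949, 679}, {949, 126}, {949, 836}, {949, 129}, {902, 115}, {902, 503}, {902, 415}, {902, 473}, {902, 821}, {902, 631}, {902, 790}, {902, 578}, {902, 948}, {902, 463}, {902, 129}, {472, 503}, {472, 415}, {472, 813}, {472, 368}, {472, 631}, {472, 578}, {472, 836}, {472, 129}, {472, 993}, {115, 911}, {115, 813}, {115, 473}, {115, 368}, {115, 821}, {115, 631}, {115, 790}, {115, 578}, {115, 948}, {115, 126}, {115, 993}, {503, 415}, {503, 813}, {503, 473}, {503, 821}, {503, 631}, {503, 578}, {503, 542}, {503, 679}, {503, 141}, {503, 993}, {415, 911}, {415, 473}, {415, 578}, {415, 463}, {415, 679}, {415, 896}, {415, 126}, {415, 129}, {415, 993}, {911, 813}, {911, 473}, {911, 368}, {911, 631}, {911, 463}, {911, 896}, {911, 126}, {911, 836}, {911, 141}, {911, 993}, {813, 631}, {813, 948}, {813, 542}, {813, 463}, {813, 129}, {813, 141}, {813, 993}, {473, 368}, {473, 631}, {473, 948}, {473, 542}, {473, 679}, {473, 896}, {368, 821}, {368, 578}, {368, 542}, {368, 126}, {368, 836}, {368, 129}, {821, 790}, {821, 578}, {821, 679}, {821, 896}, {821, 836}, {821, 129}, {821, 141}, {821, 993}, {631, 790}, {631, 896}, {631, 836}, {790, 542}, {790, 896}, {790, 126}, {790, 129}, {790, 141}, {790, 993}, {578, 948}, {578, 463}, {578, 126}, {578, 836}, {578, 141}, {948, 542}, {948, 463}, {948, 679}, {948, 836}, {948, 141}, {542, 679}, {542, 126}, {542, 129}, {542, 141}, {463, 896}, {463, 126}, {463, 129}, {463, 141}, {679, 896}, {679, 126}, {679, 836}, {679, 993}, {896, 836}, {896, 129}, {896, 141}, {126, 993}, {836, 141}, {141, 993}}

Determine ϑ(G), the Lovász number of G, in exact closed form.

sqrt(29)

Vertex 896 has 14 neighbors: 450, 238, 641, 415, 911, 473, 821, 631, 790, 463, 679, 836, 129, 141.
N(415) = {327, 641, 902, 472, 503, 911, 473, 578, 463, 679, 896, 126, 129, 993}, |N(415)| = 14.
N(836) = {327, 641, 712, 949, 472, 911, 368, 821, 631, 578, 948, 679, 896, 141}, |N(836)| = 14.
deg(503) = 14; N(503) = {450, 949, 902, 472, 415, 813, 473, 821, 631, 578, 542, 679, 141, 993}.
29-vertex 14-regular graph: SR(29,14,6,7) — a Paley graph.
Distinct eigenvalues (to 6 d.p.): [14.0, 2.192582, -3.192582].
Lovász: ϑ = −29(-sqrt(29)/2 - 1/2)/(14+-(-sqrt(29)/2 - 1/2)) = sqrt(29).
Numerically 5.3851648.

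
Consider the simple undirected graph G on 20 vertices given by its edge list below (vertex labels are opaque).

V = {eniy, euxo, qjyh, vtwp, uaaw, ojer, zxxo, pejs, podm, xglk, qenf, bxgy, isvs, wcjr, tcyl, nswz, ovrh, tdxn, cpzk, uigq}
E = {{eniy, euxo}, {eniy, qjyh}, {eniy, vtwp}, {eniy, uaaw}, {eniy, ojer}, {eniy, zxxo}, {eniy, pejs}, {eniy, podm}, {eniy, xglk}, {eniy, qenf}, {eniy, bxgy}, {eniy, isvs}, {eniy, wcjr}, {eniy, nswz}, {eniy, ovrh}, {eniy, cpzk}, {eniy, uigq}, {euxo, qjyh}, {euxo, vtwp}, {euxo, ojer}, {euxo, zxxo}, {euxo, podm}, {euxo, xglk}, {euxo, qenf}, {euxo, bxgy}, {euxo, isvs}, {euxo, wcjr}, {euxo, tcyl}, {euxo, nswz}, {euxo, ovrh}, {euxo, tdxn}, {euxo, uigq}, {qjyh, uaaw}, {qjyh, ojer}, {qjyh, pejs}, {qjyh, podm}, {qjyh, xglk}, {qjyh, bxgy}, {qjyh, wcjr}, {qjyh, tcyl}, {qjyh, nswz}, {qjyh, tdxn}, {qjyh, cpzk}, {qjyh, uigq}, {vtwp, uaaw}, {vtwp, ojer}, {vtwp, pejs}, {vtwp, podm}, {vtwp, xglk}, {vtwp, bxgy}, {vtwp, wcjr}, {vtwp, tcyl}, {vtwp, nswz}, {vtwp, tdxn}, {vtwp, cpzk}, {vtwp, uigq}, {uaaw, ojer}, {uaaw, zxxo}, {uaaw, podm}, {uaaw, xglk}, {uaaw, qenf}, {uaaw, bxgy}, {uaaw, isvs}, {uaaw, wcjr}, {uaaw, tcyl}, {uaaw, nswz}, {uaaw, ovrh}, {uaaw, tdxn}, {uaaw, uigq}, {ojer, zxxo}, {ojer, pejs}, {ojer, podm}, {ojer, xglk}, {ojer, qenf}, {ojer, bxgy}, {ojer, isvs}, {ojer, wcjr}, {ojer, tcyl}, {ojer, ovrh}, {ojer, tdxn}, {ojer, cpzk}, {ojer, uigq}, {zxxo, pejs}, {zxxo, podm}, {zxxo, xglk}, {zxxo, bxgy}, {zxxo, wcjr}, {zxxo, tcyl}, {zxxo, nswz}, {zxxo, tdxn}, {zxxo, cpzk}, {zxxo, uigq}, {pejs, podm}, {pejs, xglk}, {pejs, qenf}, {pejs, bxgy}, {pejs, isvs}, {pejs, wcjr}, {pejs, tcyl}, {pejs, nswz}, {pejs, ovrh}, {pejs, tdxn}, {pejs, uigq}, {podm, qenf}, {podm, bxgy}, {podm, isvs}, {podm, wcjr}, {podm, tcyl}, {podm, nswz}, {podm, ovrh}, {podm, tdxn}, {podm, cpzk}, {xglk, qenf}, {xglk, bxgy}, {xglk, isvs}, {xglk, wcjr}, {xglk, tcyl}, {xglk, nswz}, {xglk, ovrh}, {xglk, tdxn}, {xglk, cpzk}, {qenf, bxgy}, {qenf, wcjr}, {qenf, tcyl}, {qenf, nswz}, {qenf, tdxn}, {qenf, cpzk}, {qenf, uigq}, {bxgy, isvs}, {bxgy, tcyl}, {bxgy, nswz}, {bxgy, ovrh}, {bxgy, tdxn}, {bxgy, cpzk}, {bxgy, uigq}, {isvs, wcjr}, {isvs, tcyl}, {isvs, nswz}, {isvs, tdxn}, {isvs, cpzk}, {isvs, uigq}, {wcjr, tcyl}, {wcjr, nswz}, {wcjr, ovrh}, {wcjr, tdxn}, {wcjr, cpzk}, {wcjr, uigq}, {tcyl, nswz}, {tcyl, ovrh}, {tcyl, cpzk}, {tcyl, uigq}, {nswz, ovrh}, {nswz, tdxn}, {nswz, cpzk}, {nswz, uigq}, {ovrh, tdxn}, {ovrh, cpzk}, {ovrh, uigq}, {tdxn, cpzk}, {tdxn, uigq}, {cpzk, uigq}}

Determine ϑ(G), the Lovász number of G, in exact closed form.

deg(euxo) = 16; N(euxo) = {eniy, qjyh, vtwp, ojer, zxxo, podm, xglk, qenf, bxgy, isvs, wcjr, tcyl, nswz, ovrh, tdxn, uigq}.
Vertex nswz has 18 neighbors: eniy, euxo, qjyh, vtwp, uaaw, zxxo, pejs, podm, xglk, qenf, bxgy, isvs, wcjr, tcyl, ovrh, tdxn, cpzk, uigq.
Vertex ovrh has 14 neighbors: eniy, euxo, uaaw, ojer, pejs, podm, xglk, bxgy, wcjr, tcyl, nswz, tdxn, cpzk, uigq.
Vertex wcjr has 18 neighbors: eniy, euxo, qjyh, vtwp, uaaw, ojer, zxxo, pejs, podm, xglk, qenf, isvs, tcyl, nswz, ovrh, tdxn, cpzk, uigq.
G = K_{6,4,3,3,2,2}: α = 6 = χ(Ḡ), so ϑ = 6.
ϑ(G) ≈ 6.0000000.
α=6, χ(Ḡ)=6; ϑ=6 lies between (collapsed).

6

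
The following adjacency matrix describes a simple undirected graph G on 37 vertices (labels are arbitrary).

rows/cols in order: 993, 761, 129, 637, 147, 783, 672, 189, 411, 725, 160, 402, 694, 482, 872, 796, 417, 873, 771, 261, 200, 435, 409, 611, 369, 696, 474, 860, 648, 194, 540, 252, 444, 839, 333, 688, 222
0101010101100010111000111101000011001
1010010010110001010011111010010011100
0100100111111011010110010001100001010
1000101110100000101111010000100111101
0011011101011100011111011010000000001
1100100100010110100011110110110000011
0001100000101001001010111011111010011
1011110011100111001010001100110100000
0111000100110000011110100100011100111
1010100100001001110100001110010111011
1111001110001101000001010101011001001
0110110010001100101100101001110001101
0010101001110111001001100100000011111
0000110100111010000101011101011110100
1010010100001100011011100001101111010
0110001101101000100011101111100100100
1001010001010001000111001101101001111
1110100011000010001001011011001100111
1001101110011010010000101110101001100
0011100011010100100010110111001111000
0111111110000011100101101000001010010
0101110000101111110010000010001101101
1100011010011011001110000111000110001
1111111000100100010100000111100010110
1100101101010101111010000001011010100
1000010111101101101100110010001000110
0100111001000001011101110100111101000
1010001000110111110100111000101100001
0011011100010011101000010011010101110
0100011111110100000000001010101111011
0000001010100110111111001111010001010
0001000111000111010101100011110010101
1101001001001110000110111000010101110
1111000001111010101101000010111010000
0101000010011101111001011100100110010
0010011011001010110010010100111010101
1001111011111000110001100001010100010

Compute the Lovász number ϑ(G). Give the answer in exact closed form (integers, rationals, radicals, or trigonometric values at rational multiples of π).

sqrt(37)

N(796) = {761, 129, 672, 189, 725, 160, 694, 417, 200, 435, 409, 369, 696, 474, 860, 648, 252, 333}, |N(796)| = 18.
N(222) = {993, 637, 147, 783, 672, 411, 725, 160, 402, 694, 417, 873, 435, 409, 860, 194, 252, 688}, |N(222)| = 18.
deg(761) = 18; N(761) = {993, 129, 783, 411, 160, 402, 796, 873, 200, 435, 409, 611, 369, 474, 194, 444, 839, 333}.
N(696) = {993, 783, 189, 411, 725, 160, 694, 482, 796, 417, 771, 261, 409, 611, 474, 540, 333, 688}, |N(696)| = 18.
37-vertex 18-regular graph: strongly regular (37,18,8,9).
Distinct eigenvalues (to 6 d.p.): [18.0, 2.541381, -3.541381].
Lovász (edge-transitive): ϑ = −37·(-sqrt(37)/2 - 1/2)/((18)−(-sqrt(37)/2 - 1/2)) = sqrt(37).
Numerically 6.082762530.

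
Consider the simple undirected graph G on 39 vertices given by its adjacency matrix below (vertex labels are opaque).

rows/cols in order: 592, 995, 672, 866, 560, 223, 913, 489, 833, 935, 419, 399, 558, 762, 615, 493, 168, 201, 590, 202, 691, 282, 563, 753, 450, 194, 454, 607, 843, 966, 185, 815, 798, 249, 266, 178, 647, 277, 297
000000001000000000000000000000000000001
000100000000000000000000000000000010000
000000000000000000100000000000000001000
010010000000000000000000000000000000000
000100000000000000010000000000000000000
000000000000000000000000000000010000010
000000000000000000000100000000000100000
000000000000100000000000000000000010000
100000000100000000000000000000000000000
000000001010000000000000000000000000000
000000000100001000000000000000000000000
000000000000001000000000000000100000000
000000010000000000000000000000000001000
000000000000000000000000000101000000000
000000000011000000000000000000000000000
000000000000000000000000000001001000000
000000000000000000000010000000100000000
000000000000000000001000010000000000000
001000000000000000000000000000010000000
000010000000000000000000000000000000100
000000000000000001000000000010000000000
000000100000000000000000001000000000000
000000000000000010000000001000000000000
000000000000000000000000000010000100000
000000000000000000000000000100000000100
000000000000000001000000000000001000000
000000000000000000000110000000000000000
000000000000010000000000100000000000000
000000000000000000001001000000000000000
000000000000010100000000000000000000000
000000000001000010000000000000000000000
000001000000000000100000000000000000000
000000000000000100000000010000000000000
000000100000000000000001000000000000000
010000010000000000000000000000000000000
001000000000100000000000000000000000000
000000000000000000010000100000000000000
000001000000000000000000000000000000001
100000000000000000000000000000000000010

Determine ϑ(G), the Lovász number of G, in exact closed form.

39*cos(pi/39)/(cos(pi/39) + 1)

Vertex 223 has 2 neighbors: 815, 277.
N(178) = {672, 558}, |N(178)| = 2.
Vertex 607 has 2 neighbors: 762, 450.
N(615) = {419, 399}, |N(615)| = 2.
2-regular, N=39; a single 39-cycle (edge-transitive).
The 20 distinct eigenvalues: [2.0, 1.974, 1.897, 1.771, 1.599, 1.385, 1.136, 0.857, 0.556, 0.241, -0.081, -0.4, -0.709, -1.0, -1.265, -1.497, -1.69, -1.84, -1.942, -1.994].
ϑ = −N·λ_min/(λ_max−λ_min) = −39·(-2*cos(pi/39))/(2−(-2*cos(pi/39))) = 39*cos(pi/39)/(cos(pi/39) + 1).
ϑ(G) ≈ 19.468332410.
19 ≤ 39*cos(pi/39)/(cos(pi/39) + 1) ≤ 20: both strict.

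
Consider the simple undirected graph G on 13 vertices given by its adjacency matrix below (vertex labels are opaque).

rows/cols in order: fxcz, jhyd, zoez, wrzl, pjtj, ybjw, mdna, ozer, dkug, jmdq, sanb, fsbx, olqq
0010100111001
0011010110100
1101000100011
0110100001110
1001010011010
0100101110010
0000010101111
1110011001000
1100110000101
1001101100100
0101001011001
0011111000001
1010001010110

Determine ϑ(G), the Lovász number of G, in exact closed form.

sqrt(13)

Vertex zoez has 6 neighbors: fxcz, jhyd, wrzl, ozer, fsbx, olqq.
N(fsbx) = {zoez, wrzl, pjtj, ybjw, mdna, olqq}, |N(fsbx)| = 6.
Vertex sanb has 6 neighbors: jhyd, wrzl, mdna, dkug, jmdq, olqq.
Vertex dkug has 6 neighbors: fxcz, jhyd, pjtj, ybjw, sanb, olqq.
Regular of degree 6 on 13 vertices: strongly regular (13,6,2,3).
spec(A) ≈ [6.0, 1.303, -2.303] (distinct, 3 d.p.).
ϑ = −N·λ_min/(λ_max−λ_min) = −13·(-sqrt(13)/2 - 1/2)/(6−(-sqrt(13)/2 - 1/2)) = sqrt(13).
Numerically 3.605551275.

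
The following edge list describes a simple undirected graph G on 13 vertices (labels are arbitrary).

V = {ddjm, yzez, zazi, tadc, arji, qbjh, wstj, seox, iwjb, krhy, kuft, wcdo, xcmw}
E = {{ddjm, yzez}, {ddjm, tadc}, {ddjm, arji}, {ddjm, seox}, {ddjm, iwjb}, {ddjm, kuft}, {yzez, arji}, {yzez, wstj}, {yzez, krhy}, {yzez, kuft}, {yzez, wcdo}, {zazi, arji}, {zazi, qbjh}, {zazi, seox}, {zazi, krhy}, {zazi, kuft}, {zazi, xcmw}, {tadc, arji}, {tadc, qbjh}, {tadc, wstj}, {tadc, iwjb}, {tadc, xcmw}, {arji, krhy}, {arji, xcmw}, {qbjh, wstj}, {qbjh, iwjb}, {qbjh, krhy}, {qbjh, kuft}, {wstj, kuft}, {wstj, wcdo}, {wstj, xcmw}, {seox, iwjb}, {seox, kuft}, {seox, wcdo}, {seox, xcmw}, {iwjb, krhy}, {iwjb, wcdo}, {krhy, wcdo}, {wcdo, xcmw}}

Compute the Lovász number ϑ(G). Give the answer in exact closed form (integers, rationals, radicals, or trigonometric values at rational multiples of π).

N(xcmw) = {zazi, tadc, arji, wstj, seox, wcdo}, |N(xcmw)| = 6.
Vertex seox has 6 neighbors: ddjm, zazi, iwjb, kuft, wcdo, xcmw.
N(zazi) = {arji, qbjh, seox, krhy, kuft, xcmw}, |N(zazi)| = 6.
N(wcdo) = {yzez, wstj, seox, iwjb, krhy, xcmw}, |N(wcdo)| = 6.
13-vertex 6-regular graph: strongly regular (13,6,2,3).
Distinct eigenvalues (to 5 d.p.): [6.0, 1.30278, -2.30278].
−13·(-sqrt(13)/2 - 1/2) / ((6)−(-sqrt(13)/2 - 1/2)) = sqrt(13) = ϑ(G).
= 3.60555… (decimal).

sqrt(13)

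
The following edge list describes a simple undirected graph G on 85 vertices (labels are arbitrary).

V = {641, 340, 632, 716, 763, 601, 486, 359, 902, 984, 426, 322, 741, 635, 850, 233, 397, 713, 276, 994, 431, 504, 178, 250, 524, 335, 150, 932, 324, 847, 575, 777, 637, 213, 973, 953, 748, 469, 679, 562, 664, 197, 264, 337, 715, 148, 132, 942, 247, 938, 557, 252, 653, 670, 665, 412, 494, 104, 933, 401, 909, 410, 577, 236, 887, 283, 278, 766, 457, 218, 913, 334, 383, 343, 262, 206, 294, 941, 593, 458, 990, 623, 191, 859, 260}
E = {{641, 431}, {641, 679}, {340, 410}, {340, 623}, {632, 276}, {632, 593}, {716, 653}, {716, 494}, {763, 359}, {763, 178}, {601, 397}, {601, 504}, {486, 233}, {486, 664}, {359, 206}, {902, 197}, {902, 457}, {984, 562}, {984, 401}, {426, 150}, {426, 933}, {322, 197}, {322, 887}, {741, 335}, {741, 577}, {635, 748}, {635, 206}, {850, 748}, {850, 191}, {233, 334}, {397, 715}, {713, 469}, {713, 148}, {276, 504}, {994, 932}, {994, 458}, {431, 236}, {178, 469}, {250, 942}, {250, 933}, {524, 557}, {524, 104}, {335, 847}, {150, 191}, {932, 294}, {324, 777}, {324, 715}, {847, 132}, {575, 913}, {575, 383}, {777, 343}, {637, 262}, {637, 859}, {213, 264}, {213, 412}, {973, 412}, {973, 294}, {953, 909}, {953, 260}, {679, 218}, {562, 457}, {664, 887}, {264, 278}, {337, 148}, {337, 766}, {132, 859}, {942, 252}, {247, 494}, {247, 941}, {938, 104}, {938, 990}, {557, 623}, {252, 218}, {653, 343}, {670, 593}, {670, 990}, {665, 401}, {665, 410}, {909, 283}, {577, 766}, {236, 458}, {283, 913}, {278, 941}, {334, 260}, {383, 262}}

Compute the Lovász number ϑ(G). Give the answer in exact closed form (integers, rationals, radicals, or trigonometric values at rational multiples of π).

85*cos(pi/85)/(cos(pi/85) + 1)

deg(178) = 2; N(178) = {763, 469}.
deg(260) = 2; N(260) = {953, 334}.
deg(250) = 2; N(250) = {942, 933}.
deg(264) = 2; N(264) = {213, 278}.
Every vertex has degree 2 (N=85); the odd cycle C_{85}.
Distinct eigenvalues (to 3 d.p.): [2.0, 1.995, 1.978, 1.951, 1.913, 1.865, 1.806, 1.738, 1.66, 1.573, 1.478, 1.374, 1.263, 1.145, 1.021, 0.891, 0.757, 0.618, 0.476, 0.331, 0.185, 0.037, -0.111, -0.258, -0.404, -0.547, -0.688, -0.825, -0.957, -1.084, -1.205, -1.32, -1.427, -1.527, -1.618, -1.7, -1.774, -1.837, -1.89, -1.933, -1.966, -1.988, -1.999].
λ_max=2, λ_min=-2*cos(pi/85); ϑ = −85·λ_min/(λ_max−λ_min) = 85*cos(pi/85)/(cos(pi/85) + 1).
Numerically 42.48548.
42 ≤ 85*cos(pi/85)/(cos(pi/85) + 1) ≤ 43: both strict.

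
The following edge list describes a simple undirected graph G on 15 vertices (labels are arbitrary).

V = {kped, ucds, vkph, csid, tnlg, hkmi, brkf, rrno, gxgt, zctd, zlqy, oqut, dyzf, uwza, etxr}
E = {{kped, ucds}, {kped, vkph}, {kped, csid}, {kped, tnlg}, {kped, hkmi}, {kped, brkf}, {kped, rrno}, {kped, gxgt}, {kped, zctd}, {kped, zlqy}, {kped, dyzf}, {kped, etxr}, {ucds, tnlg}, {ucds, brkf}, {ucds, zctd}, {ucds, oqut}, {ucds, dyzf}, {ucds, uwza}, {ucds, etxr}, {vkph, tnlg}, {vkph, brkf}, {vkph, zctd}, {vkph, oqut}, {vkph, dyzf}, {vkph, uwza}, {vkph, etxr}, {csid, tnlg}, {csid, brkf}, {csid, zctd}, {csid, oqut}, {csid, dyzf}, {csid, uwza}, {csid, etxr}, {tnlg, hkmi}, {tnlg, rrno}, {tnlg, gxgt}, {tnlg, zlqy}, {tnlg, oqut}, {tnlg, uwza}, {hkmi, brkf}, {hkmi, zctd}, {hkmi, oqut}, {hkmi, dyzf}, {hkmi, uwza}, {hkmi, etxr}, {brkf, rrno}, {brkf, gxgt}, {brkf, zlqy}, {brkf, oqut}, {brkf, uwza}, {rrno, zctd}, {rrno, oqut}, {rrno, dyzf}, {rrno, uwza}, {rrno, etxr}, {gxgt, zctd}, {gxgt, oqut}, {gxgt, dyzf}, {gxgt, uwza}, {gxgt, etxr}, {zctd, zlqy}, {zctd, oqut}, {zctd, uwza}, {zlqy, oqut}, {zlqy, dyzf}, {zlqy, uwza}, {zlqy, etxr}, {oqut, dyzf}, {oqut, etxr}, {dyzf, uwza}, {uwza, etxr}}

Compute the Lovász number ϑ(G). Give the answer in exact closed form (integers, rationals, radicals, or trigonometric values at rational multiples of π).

deg(etxr) = 10; N(etxr) = {kped, ucds, vkph, csid, hkmi, rrno, gxgt, zlqy, oqut, uwza}.
deg(vkph) = 8; N(vkph) = {kped, tnlg, brkf, zctd, oqut, dyzf, uwza, etxr}.
deg(rrno) = 8; N(rrno) = {kped, tnlg, brkf, zctd, oqut, dyzf, uwza, etxr}.
deg(csid) = 8; N(csid) = {kped, tnlg, brkf, zctd, oqut, dyzf, uwza, etxr}.
3 parts of sizes [7, 5, 3]; α(G) = 7 = ϑ (perfect).
ϑ(G) ≈ 7.00000.
α=7, χ(Ḡ)=7; ϑ=7 lies between (collapsed).

7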